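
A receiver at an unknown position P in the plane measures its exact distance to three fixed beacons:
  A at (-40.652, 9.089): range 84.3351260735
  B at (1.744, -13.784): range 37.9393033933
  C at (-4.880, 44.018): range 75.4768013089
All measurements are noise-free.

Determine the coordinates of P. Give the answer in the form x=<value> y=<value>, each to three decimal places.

x=39.547 y=-16.998

eq1: (x + 40.652)² + (y − 9.089)² = 84.3351260735²
eq2: (x − 1.744)² + (y + 13.784)² = 37.9393033933²
eq3: (x + 4.880)² + (y − 44.018)² = 75.4768013089²
eq1−eq3, eq1−eq2 (x²,y² cancel):
  71.544·x + 69.858·y = 1641.869653
  84.792·x − 45.746·y = 4130.867915
det = 71.544·-45.746 − 69.858·84.792 = -9196.251360
x = (1641.869653·-45.746 − 69.858·4130.867915) / -9196.251360 = 39.546890
y = (71.544·4130.867915 − 1641.869653·84.792) / -9196.251360 = -16.998383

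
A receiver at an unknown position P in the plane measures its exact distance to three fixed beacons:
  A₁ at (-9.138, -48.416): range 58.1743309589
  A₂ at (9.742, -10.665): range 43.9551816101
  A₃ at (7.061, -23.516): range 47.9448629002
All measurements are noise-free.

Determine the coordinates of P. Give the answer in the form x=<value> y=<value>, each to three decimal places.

x=-31.161 y=5.429

eq1: (x + 9.138)² + (y + 48.416)² = 58.1743309589²
eq2: (x − 9.742)² + (y + 10.665)² = 43.9551816101²
eq3: (x − 7.061)² + (y + 23.516)² = 47.9448629002²
eq3−eq2, eq3−eq1 (x²,y² cancel):
  5.362·x + 25.702·y = -27.559300
  -32.398·x − 49.800·y = 739.209219
det = 5.362·-49.800 − 25.702·-32.398 = 565.665796
x = (-27.559300·-49.800 − 25.702·739.209219) / 565.665796 = -31.160983
y = (5.362·739.209219 − -27.559300·-32.398) / 565.665796 = 5.428601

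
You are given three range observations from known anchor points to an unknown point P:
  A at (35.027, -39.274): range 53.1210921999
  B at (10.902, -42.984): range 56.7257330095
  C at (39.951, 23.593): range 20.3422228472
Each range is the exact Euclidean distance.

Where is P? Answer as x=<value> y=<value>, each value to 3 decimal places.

x=22.931 y=12.452

eq1: (x − 35.027)² + (y + 39.274)² = 53.1210921999²
eq2: (x − 10.902)² + (y + 42.984)² = 56.7257330095²
eq3: (x − 39.951)² + (y − 23.593)² = 20.3422228472²
eq2−eq3, eq2−eq1 (x²,y² cancel):
  58.098·x + 133.154·y = 2990.236945
  48.250·x + 7.420·y = 1198.818294
det = 58.098·7.420 − 133.154·48.250 = -5993.593340
x = (2990.236945·7.420 − 133.154·1198.818294) / -5993.593340 = 22.931134
y = (58.098·1198.818294 − 2990.236945·48.250) / -5993.593340 = 12.451627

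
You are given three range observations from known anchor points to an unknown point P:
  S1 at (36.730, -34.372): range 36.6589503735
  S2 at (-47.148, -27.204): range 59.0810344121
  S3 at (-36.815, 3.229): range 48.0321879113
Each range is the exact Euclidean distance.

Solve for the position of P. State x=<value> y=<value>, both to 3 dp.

eq1: (x − 36.730)² + (y + 34.372)² = 36.6589503735²
eq2: (x + 47.148)² + (y + 27.204)² = 59.0810344121²
eq3: (x + 36.815)² + (y − 3.229)² = 48.0321879113²
eq2−eq3, eq2−eq1 (x²,y² cancel):
  20.666·x + 60.866·y = -413.743302
  167.756·x − 14.336·y = 1714.225749
det = 20.666·-14.336 − 60.866·167.756 = -10506.904472
x = (-413.743302·-14.336 − 60.866·1714.225749) / -10506.904472 = 9.365902
y = (20.666·1714.225749 − -413.743302·167.756) / -10506.904472 = -9.977640

x=9.366 y=-9.978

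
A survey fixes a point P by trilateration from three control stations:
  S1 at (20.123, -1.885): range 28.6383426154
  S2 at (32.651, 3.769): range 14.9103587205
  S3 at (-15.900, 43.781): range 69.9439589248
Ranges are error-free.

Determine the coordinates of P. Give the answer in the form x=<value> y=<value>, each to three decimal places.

x=45.790 y=10.818

eq1: (x − 20.123)² + (y + 1.885)² = 28.6383426154²
eq2: (x − 32.651)² + (y − 3.769)² = 14.9103587205²
eq3: (x + 15.900)² + (y − 43.781)² = 69.9439589248²
eq1−eq3, eq1−eq2 (x²,y² cancel):
  -72.046·x + 91.332·y = -2310.905115
  25.056·x + 11.308·y = 1269.640679
det = -72.046·11.308 − 91.332·25.056 = -3103.110760
x = (-2310.905115·11.308 − 91.332·1269.640679) / -3103.110760 = 45.789709
y = (-72.046·1269.640679 − -2310.905115·25.056) / -3103.110760 = 10.818336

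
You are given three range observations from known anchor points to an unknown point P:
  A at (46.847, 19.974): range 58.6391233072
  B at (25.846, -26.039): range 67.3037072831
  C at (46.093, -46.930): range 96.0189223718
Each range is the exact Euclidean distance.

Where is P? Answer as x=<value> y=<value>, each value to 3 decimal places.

eq1: (x − 46.847)² + (y − 19.974)² = 58.6391233072²
eq2: (x − 25.846)² + (y + 26.039)² = 67.3037072831²
eq3: (x − 46.093)² + (y + 46.930)² = 96.0189223718²
eq1−eq2, eq1−eq3 (x²,y² cancel):
  -42.002·x − 92.026·y = -2338.799080
  -1.508·x − 133.808·y = -4047.699207
det = -42.002·-133.808 − -92.026·-1.508 = 5481.428408
x = (-2338.799080·-133.808 − -92.026·-4047.699207) / 5481.428408 = -10.862778
y = (-42.002·-4047.699207 − -2338.799080·-1.508) / 5481.428408 = 30.372476

x=-10.863 y=30.372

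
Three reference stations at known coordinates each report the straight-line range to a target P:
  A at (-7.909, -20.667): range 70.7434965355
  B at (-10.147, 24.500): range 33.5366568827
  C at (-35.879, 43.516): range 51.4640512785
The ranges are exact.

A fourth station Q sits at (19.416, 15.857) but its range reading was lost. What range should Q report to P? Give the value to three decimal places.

eq1: (x + 7.909)² + (y + 20.667)² = 70.7434965355²
eq2: (x + 10.147)² + (y − 24.500)² = 33.5366568827²
eq3: (x + 35.879)² + (y − 43.516)² = 51.4640512785²
eq3−eq2, eq3−eq1 (x²,y² cancel):
  51.464·x − 38.032·y = -953.892069
  55.940·x − 128.366·y = -5047.361455
det = 51.464·-128.366 − -38.032·55.940 = -4478.717744
x = (-953.892069·-128.366 − -38.032·-5047.361455) / -4478.717744 = 15.520947
y = (51.464·-5047.361455 − -953.892069·55.940) / -4478.717744 = 46.083879
|P − Q| = √((15.520947 − 19.416)² + (46.083879 − 15.857)²) = 30.476805

30.477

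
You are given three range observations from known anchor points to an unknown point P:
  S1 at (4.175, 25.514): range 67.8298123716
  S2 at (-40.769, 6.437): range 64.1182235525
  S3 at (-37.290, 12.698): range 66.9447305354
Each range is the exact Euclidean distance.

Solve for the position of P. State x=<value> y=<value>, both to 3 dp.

eq1: (x − 4.175)² + (y − 25.514)² = 67.8298123716²
eq2: (x + 40.769)² + (y − 6.437)² = 64.1182235525²
eq3: (x + 37.290)² + (y − 12.698)² = 66.9447305354²
eq2−eq1, eq2−eq3 (x²,y² cancel):
  89.888·x + 38.154·y = -1524.888364
  6.958·x + 12.522·y = -522.213381
det = 89.888·12.522 − 38.154·6.958 = 860.102004
x = (-1524.888364·12.522 − 38.154·-522.213381) / 860.102004 = 0.964859
y = (89.888·-522.213381 − -1524.888364·6.958) / 860.102004 = -42.239808

x=0.965 y=-42.240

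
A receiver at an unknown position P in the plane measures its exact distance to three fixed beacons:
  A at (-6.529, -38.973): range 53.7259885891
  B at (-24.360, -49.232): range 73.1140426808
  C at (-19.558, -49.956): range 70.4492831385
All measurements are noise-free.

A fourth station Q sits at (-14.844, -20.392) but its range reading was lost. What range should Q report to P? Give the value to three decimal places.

eq1: (x + 6.529)² + (y + 38.973)² = 53.7259885891²
eq2: (x + 24.360)² + (y + 49.232)² = 73.1140426808²
eq3: (x + 19.558)² + (y + 49.956)² = 70.4492831385²
eq3−eq1, eq3−eq2 (x²,y² cancel):
  26.058·x + 21.966·y = 760.024915
  -9.604·x + 1.448·y = -243.479618
det = 26.058·1.448 − 21.966·-9.604 = 248.693448
x = (760.024915·1.448 − 21.966·-243.479618) / 248.693448 = 25.930677
y = (26.058·-243.479618 − 760.024915·-9.604) / 248.693448 = 3.838812
|P − Q| = √((25.930677 − -14.844)² + (3.838812 − -20.392)²) = 47.431071

47.431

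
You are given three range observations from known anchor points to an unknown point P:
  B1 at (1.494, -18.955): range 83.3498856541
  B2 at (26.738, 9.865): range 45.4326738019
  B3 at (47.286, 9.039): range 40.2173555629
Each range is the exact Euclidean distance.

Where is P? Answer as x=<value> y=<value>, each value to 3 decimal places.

x=49.479 y=49.197

eq1: (x − 1.494)² + (y + 18.955)² = 83.3498856541²
eq2: (x − 26.738)² + (y − 9.865)² = 45.4326738019²
eq3: (x − 47.286)² + (y − 9.039)² = 40.2173555629²
eq2−eq3, eq2−eq1 (x²,y² cancel):
  41.096·x − 1.652·y = 1952.122608
  -50.488·x − 57.640·y = -5333.790398
det = 41.096·-57.640 − -1.652·-50.488 = -2452.179616
x = (1952.122608·-57.640 − -1.652·-5333.790398) / -2452.179616 = 49.479152
y = (41.096·-5333.790398 − 1952.122608·-50.488) / -2452.179616 = 49.196512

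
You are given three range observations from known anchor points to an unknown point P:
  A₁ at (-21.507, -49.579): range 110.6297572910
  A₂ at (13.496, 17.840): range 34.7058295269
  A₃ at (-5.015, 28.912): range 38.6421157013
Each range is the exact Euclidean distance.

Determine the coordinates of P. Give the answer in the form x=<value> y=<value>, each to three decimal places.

x=27.675 y=49.517

eq1: (x + 21.507)² + (y + 49.579)² = 110.6297572910²
eq2: (x − 13.496)² + (y − 17.840)² = 34.7058295269²
eq3: (x + 5.015)² + (y − 28.912)² = 38.6421157013²
eq3−eq2, eq3−eq1 (x²,y² cancel):
  37.022·x − 22.144·y = -71.927850
  -32.984·x − 156.982·y = -8686.155771
det = 37.022·-156.982 − -22.144·-32.984 = -6542.185300
x = (-71.927850·-156.982 − -22.144·-8686.155771) / -6542.185300 = 27.674981
y = (37.022·-8686.155771 − -71.927850·-32.984) / -6542.185300 = 49.517296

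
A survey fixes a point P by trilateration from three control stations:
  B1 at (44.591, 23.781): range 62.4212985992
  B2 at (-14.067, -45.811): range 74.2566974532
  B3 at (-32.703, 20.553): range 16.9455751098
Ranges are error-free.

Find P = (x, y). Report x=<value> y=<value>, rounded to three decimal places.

x=-17.662 y=28.359

eq1: (x − 44.591)² + (y − 23.781)² = 62.4212985992²
eq2: (x + 14.067)² + (y + 45.811)² = 74.2566974532²
eq3: (x + 32.703)² + (y − 20.553)² = 16.9455751098²
eq2−eq1, eq2−eq3 (x²,y² cancel):
  117.316·x + 139.184·y = 1875.003630
  -37.272·x + 132.728·y = 4422.288409
det = 117.316·132.728 − 139.184·-37.272 = 20758.784096
x = (1875.003630·132.728 − 139.184·4422.288409) / 20758.784096 = -17.662225
y = (117.316·4422.288409 − 1875.003630·-37.272) / 20758.784096 = 28.358613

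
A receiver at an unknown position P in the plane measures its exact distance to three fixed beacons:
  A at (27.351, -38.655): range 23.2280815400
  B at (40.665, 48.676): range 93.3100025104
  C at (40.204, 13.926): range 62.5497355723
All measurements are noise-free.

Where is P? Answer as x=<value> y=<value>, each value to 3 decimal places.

x=4.169 y=-37.200

eq1: (x − 27.351)² + (y + 38.655)² = 23.2280815400²
eq2: (x − 40.665)² + (y − 48.676)² = 93.3100025104²
eq3: (x − 40.204)² + (y − 13.926)² = 62.5497355723²
eq1−eq3, eq1−eq2 (x²,y² cancel):
  25.706·x + 105.162·y = -3804.916782
  26.628·x + 174.662·y = -6386.503821
det = 25.706·174.662 − 105.162·26.628 = 1689.607636
x = (-3804.916782·174.662 − 105.162·-6386.503821) / 1689.607636 = 4.168506
y = (25.706·-6386.503821 − -3804.916782·26.628) / 1689.607636 = -37.200437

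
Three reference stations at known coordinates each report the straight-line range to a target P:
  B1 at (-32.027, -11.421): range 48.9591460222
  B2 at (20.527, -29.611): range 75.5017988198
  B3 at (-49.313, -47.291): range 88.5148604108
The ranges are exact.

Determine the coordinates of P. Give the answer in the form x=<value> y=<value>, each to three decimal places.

eq1: (x + 32.027)² + (y + 11.421)² = 48.9591460222²
eq2: (x − 20.527)² + (y + 29.611)² = 75.5017988198²
eq3: (x + 49.313)² + (y + 47.291)² = 88.5148604108²
eq2−eq3, eq2−eq1 (x²,y² cancel):
  -139.680·x − 35.360·y = 1235.682711
  -105.108·x + 36.380·y = 3161.522566
det = -139.680·36.380 − -35.360·-105.108 = -8798.177280
x = (1235.682711·36.380 − -35.360·3161.522566) / -8798.177280 = -17.815687
y = (-139.680·3161.522566 − 1235.682711·-105.108) / -8798.177280 = 35.430217

x=-17.816 y=35.430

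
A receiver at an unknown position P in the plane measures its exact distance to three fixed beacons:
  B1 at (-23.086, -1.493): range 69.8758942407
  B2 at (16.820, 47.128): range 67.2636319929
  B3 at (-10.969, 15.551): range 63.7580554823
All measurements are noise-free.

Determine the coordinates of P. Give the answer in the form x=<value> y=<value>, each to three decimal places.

eq1: (x + 23.086)² + (y + 1.493)² = 69.8758942407²
eq2: (x − 16.820)² + (y − 47.128)² = 67.2636319929²
eq3: (x + 10.969)² + (y − 15.551)² = 63.7580554823²
eq3−eq1, eq3−eq2 (x²,y² cancel):
  -24.234·x − 34.088·y = -644.511074
  55.578·x + 63.154·y = 1682.501672
det = -24.234·63.154 − -34.088·55.578 = 364.068828
x = (-644.511074·63.154 − -34.088·1682.501672) / 364.068828 = 45.732189
y = (-24.234·1682.501672 − -644.511074·55.578) / 364.068828 = -13.604870

x=45.732 y=-13.605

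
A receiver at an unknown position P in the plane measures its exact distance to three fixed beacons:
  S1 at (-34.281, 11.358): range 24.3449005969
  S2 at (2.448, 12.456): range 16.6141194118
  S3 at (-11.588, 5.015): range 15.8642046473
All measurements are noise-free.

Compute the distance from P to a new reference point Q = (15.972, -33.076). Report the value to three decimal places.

eq1: (x + 34.281)² + (y − 11.358)² = 24.3449005969²
eq2: (x − 2.448)² + (y − 12.456)² = 16.6141194118²
eq3: (x + 11.588)² + (y − 5.015)² = 15.8642046473²
eq1−eq2, eq1−eq3 (x²,y² cancel):
  73.458·x + 2.196·y = -826.401264
  45.386·x − 12.686·y = -803.757960
det = 73.458·-12.686 − 2.196·45.386 = -1031.555844
x = (-826.401264·-12.686 − 2.196·-803.757960) / -1031.555844 = -11.874082
y = (73.458·-803.757960 − -826.401264·45.386) / -1031.555844 = 20.876625
|P − Q| = √((-11.874082 − 15.972)² + (20.876625 − -33.076)²) = 60.714825

60.715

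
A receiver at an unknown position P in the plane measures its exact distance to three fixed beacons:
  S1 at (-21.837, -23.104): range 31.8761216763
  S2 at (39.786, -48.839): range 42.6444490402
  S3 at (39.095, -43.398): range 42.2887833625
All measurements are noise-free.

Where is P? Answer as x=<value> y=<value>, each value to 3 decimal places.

eq1: (x + 21.837)² + (y + 23.104)² = 31.8761216763²
eq2: (x − 39.786)² + (y + 48.839)² = 42.6444490402²
eq3: (x − 39.095)² + (y + 43.398)² = 42.2887833625²
eq1−eq3, eq1−eq2 (x²,y² cancel):
  121.864·x − 40.588·y = 1628.901979
  123.246·x − 51.470·y = 2155.062431
det = 121.864·-51.470 − -40.588·123.246 = -1270.031432
x = (1628.901979·-51.470 − -40.588·2155.062431) / -1270.031432 = -2.858267
y = (121.864·2155.062431 − 1628.901979·123.246) / -1270.031432 = -48.714444

x=-2.858 y=-48.714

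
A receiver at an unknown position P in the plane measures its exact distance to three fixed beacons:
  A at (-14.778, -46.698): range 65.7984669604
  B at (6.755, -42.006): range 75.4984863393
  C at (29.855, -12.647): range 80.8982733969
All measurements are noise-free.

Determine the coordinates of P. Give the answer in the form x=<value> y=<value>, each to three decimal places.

eq1: (x + 14.778)² + (y + 46.698)² = 65.7984669604²
eq2: (x − 6.755)² + (y + 42.006)² = 75.4984863393²
eq3: (x − 29.855)² + (y + 12.647)² = 80.8982733969²
eq3−eq2, eq3−eq1 (x²,y² cancel):
  -46.200·x − 58.718·y = 1603.375626
  -89.266·x − 68.102·y = 3562.917238
det = -46.200·-68.102 − -58.718·-89.266 = -2095.208588
x = (1603.375626·-68.102 − -58.718·3562.917238) / -2095.208588 = -47.734764
y = (-46.200·3562.917238 − 1603.375626·-89.266) / -2095.208588 = 10.251890

x=-47.735 y=10.252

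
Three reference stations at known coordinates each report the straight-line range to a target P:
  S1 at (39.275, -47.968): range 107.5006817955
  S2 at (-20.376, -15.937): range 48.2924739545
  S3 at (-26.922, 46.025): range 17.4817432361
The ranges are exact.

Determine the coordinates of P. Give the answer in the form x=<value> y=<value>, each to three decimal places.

x=-34.465 y=30.254

eq1: (x − 39.275)² + (y + 47.968)² = 107.5006817955²
eq2: (x + 20.376)² + (y + 15.937)² = 48.2924739545²
eq3: (x + 26.922)² + (y − 46.025)² = 17.4817432361²
eq2−eq1, eq2−eq3 (x²,y² cancel):
  119.302·x − 64.062·y = -6049.948242
  -13.092·x + 123.924·y = 4200.477058
det = 119.302·123.924 − -64.062·-13.092 = 13945.681344
x = (-6049.948242·123.924 − -64.062·4200.477058) / 13945.681344 = -34.465353
y = (119.302·4200.477058 − -6049.948242·-13.092) / 13945.681344 = 30.254484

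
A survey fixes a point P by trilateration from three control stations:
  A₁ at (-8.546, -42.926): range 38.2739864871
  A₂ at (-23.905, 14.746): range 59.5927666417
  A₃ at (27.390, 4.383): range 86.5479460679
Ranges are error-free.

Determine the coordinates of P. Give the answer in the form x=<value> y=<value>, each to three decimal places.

x=-46.730 y=-40.302

eq1: (x + 8.546)² + (y + 42.926)² = 38.2739864871²
eq2: (x + 23.905)² + (y − 14.746)² = 59.5927666417²
eq3: (x − 27.390)² + (y − 4.383)² = 86.5479460679²
eq3−eq2, eq3−eq1 (x²,y² cancel):
  -102.590·x + 20.726·y = 3958.719885
  -71.872·x − 94.618·y = 7171.901730
det = -102.590·-94.618 − 20.726·-71.872 = 11196.479692
x = (3958.719885·-94.618 − 20.726·7171.901730) / 11196.479692 = -46.729955
y = (-102.590·7171.901730 − 3958.719885·-71.872) / 11196.479692 = -40.302336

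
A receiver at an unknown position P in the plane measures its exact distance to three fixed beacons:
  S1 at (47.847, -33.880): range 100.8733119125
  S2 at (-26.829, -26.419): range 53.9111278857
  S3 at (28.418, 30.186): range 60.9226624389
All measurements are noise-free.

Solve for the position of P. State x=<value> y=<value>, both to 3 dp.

eq1: (x − 47.847)² + (y + 33.880)² = 100.8733119125²
eq2: (x + 26.829)² + (y + 26.419)² = 53.9111278857²
eq3: (x − 28.418)² + (y − 30.186)² = 60.9226624389²
eq3−eq1, eq3−eq2 (x²,y² cancel):
  38.858·x − 128.132·y = -4745.441769
  -110.494·x − 113.210·y = 504.142571
det = 38.858·-113.210 − -128.132·-110.494 = -18556.931388
x = (-4745.441769·-113.210 − -128.132·504.142571) / -18556.931388 = -32.431454
y = (38.858·504.142571 − -4745.441769·-110.494) / -18556.931388 = 27.200234

x=-32.431 y=27.200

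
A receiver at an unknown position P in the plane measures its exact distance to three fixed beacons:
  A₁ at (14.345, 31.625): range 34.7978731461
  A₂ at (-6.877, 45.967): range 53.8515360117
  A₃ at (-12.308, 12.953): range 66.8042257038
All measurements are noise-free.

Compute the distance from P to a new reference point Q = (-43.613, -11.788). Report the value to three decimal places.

106.263

eq1: (x − 14.345)² + (y − 31.625)² = 34.7978731461²
eq2: (x + 6.877)² + (y − 45.967)² = 53.8515360117²
eq3: (x + 12.308)² + (y − 12.953)² = 66.8042257038²
eq2−eq1, eq2−eq3 (x²,y² cancel):
  42.444·x − 28.684·y = 734.757387
  -10.862·x − 66.028·y = -3403.807786
det = 42.444·-66.028 − -28.684·-10.862 = -3114.058040
x = (734.757387·-66.028 − -28.684·-3403.807786) / -3114.058040 = 46.932132
y = (42.444·-3403.807786 − 734.757387·-10.862) / -3114.058040 = 43.830359
|P − Q| = √((46.932132 − -43.613)² + (43.830359 − -11.788)²) = 106.262989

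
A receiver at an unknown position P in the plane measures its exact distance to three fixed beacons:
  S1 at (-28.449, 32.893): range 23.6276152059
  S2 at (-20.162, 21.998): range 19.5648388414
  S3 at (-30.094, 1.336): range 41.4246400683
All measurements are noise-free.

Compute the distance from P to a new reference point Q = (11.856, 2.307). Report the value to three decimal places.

35.994

eq1: (x + 28.449)² + (y − 32.893)² = 23.6276152059²
eq2: (x + 20.162)² + (y − 21.998)² = 19.5648388414²
eq3: (x + 30.094)² + (y − 1.336)² = 41.4246400683²
eq2−eq1, eq2−eq3 (x²,y² cancel):
  -16.574·x + 21.790·y = 825.395521
  -19.864·x − 41.324·y = -1316.202402
det = -16.574·-41.324 − 21.790·-19.864 = 1117.740536
x = (825.395521·-41.324 − 21.790·-1316.202402) / 1117.740536 = -4.856757
y = (-16.574·-1316.202402 − 825.395521·-19.864) / 1117.740536 = 34.185389
|P − Q| = √((-4.856757 − 11.856)² + (34.185389 − 2.307)²) = 35.993721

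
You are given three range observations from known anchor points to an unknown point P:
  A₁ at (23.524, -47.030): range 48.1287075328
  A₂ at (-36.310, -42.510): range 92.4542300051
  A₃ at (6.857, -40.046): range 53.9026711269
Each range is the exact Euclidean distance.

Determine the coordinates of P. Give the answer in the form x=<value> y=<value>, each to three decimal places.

eq1: (x − 23.524)² + (y + 47.030)² = 48.1287075328²
eq2: (x + 36.310)² + (y + 42.510)² = 92.4542300051²
eq3: (x − 6.857)² + (y + 40.046)² = 53.9026711269²
eq1−eq3, eq1−eq2 (x²,y² cancel):
  -33.334·x + 13.968·y = -1703.624377
  -119.668·x + 9.040·y = -5871.095433
det = -33.334·9.040 − 13.968·-119.668 = 1370.183264
x = (-1703.624377·9.040 − 13.968·-5871.095433) / 1370.183264 = 48.611524
y = (-33.334·-5871.095433 − -1703.624377·-119.668) / 1370.183264 = -5.957033

x=48.612 y=-5.957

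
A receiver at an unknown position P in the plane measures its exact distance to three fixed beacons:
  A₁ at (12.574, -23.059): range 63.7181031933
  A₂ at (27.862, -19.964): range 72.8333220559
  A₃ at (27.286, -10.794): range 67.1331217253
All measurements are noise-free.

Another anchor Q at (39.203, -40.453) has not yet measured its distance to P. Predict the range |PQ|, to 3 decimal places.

94.784

eq1: (x − 12.574)² + (y + 23.059)² = 63.7181031933²
eq2: (x − 27.862)² + (y + 19.964)² = 72.8333220559²
eq3: (x − 27.286)² + (y + 10.794)² = 67.1331217253²
eq3−eq1, eq3−eq2 (x²,y² cancel):
  -29.424·x − 24.530·y = 275.646083
  1.152·x − 18.340·y = -484.020661
det = -29.424·-18.340 − -24.530·1.152 = 567.894720
x = (275.646083·-18.340 − -24.530·-484.020661) / 567.894720 = -29.809004
y = (-29.424·-484.020661 − 275.646083·1.152) / 567.894720 = 24.519122
|P − Q| = √((-29.809004 − 39.203)² + (24.519122 − -40.453)²) = 94.784140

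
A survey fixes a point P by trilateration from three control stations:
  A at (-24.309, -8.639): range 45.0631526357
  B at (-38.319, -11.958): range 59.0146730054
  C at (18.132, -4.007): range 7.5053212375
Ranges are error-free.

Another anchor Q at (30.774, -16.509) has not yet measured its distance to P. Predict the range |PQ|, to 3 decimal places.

11.461

eq1: (x + 24.309)² + (y + 8.639)² = 45.0631526357²
eq2: (x + 38.319)² + (y + 11.958)² = 59.0146730054²
eq3: (x − 18.132)² + (y + 4.007)² = 7.5053212375²
eq1−eq2, eq1−eq3 (x²,y² cancel):
  -28.020·x − 6.638·y = -506.264181
  84.882·x + 9.264·y = 1653.623550
det = -28.020·9.264 − -6.638·84.882 = 303.869436
x = (-506.264181·9.264 − -6.638·1653.623550) / 303.869436 = 20.688891
y = (-28.020·1653.623550 − -506.264181·84.882) / 303.869436 = -11.063356
|P − Q| = √((20.688891 − 30.774)² + (-11.063356 − -16.509)²) = 11.461434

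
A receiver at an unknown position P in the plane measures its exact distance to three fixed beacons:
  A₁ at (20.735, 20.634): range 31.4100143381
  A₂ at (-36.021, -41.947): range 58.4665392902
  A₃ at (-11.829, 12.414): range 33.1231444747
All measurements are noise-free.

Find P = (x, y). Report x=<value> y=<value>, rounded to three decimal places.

x=12.783 y=-9.753

eq1: (x − 20.735)² + (y − 20.634)² = 31.4100143381²
eq2: (x + 36.021)² + (y + 41.947)² = 58.4665392902²
eq3: (x + 11.829)² + (y − 12.414)² = 33.1231444747²
eq3−eq1, eq3−eq2 (x²,y² cancel):
  65.128·x + 16.440·y = 672.223243
  -48.384·x − 108.722·y = 441.837096
det = 65.128·-108.722 − 16.440·-48.384 = -6285.413456
x = (672.223243·-108.722 − 16.440·441.837096) / -6285.413456 = 12.783448
y = (65.128·441.837096 − 672.223243·-48.384) / -6285.413456 = -9.752869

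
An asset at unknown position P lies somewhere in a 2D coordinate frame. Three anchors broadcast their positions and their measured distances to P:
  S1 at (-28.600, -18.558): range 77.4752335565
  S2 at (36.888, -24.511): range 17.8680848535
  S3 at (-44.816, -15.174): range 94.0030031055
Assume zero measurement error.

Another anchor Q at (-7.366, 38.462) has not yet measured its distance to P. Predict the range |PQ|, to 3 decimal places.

94.781

eq1: (x + 28.600)² + (y + 18.558)² = 77.4752335565²
eq2: (x − 36.888)² + (y + 24.511)² = 17.8680848535²
eq3: (x + 44.816)² + (y + 15.174)² = 94.0030031055²
eq1−eq2, eq1−eq3 (x²,y² cancel):
  130.976·x − 11.906·y = 6482.297659
  -32.432·x + 6.768·y = -1757.788010
det = 130.976·6.768 − -11.906·-32.432 = 500.310176
x = (6482.297659·6.768 − -11.906·-1757.788010) / 500.310176 = 45.859484
y = (130.976·-1757.788010 − 6482.297659·-32.432) / 500.310176 = -39.963538
|P − Q| = √((45.859484 − -7.366)² + (-39.963538 − 38.462)²) = 94.781418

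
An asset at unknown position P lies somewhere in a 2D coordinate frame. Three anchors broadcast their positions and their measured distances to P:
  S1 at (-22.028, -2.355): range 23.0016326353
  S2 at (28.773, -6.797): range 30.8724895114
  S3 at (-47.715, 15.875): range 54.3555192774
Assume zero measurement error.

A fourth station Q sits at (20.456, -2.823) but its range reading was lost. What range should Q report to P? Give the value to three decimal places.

eq1: (x + 22.028)² + (y + 2.355)² = 23.0016326353²
eq2: (x − 28.773)² + (y + 6.797)² = 30.8724895114²
eq3: (x + 47.715)² + (y − 15.875)² = 54.3555192774²
eq1−eq3, eq1−eq2 (x²,y² cancel):
  -51.374·x + 36.460·y = -387.489331
  101.602·x − 8.884·y = -40.729576
det = -51.374·-8.884 − 36.460·101.602 = -3248.002304
x = (-387.489331·-8.884 − 36.460·-40.729576) / -3248.002304 = -1.517073
y = (-51.374·-40.729576 − -387.489331·101.602) / -3248.002304 = -12.765426
|P − Q| = √((-1.517073 − 20.456)² + (-12.765426 − -2.823)²) = 24.117789

24.118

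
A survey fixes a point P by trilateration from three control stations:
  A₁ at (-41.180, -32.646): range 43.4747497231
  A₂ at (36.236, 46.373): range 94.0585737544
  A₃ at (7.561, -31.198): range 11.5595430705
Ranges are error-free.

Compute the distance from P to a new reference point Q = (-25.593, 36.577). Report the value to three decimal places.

82.192

eq1: (x + 41.180)² + (y + 32.646)² = 43.4747497231²
eq2: (x − 36.236)² + (y − 46.373)² = 94.0585737544²
eq3: (x − 7.561)² + (y + 31.198)² = 11.5595430705²
eq2−eq3, eq2−eq1 (x²,y² cancel):
  -57.350·x − 155.142·y = 6280.373361
  -154.832·x − 158.038·y = 6255.012324
det = -57.350·-158.038 − -155.142·-154.832 = -14957.466844
x = (6280.373361·-158.038 − -155.142·6255.012324) / -14957.466844 = 1.479029
y = (-57.350·6255.012324 − 6280.373361·-154.832) / -14957.466844 = -41.028191
|P − Q| = √((1.479029 − -25.593)² + (-41.028191 − 36.577)²) = 82.191608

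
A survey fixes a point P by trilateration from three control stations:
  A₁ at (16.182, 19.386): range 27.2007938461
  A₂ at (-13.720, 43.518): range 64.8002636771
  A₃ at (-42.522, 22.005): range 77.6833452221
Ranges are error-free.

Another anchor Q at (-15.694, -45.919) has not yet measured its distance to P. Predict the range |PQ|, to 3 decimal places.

62.956

eq1: (x − 16.182)² + (y − 19.386)² = 27.2007938461²
eq2: (x + 13.720)² + (y − 43.518)² = 64.8002636771²
eq3: (x + 42.522)² + (y − 22.005)² = 77.6833452221²
eq2−eq3, eq2−eq1 (x²,y² cancel):
  -57.604·x − 43.026·y = -1625.342167
  59.804·x − 48.264·y = 2014.810383
det = -57.604·-48.264 − -43.026·59.804 = 5353.326360
x = (-1625.342167·-48.264 − -43.026·2014.810383) / 5353.326360 = 30.847128
y = (-57.604·2014.810383 − -1625.342167·59.804) / 5353.326360 = -3.522889
|P − Q| = √((30.847128 − -15.694)² + (-3.522889 − -45.919)²) = 62.956389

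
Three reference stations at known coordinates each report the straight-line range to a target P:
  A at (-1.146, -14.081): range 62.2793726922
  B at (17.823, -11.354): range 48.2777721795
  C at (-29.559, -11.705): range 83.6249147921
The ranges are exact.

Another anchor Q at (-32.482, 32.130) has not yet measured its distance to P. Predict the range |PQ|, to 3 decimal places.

eq1: (x + 1.146)² + (y + 14.081)² = 62.2793726922²
eq2: (x − 17.823)² + (y + 11.354)² = 48.2777721795²
eq3: (x + 29.559)² + (y + 11.705)² = 83.6249147921²
eq1−eq3, eq1−eq2 (x²,y² cancel):
  -56.826·x + 4.752·y = -2303.252482
  37.938·x + 5.454·y = 1794.961744
det = -56.826·5.454 − 4.752·37.938 = -490.210380
x = (-2303.252482·5.454 − 4.752·1794.961744) / -490.210380 = 43.025603
y = (-56.826·1794.961744 − -2303.252482·37.938) / -490.210380 = 29.823325
|P − Q| = √((43.025603 − -32.482)² + (29.823325 − 32.130)²) = 75.542828

75.543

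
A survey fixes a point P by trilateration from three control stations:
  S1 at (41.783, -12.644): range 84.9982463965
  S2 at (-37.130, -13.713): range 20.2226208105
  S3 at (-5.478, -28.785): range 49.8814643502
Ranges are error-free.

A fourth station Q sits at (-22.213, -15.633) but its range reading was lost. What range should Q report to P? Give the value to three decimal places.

28.815

eq1: (x − 41.783)² + (y + 12.644)² = 84.9982463965²
eq2: (x + 37.130)² + (y + 13.713)² = 20.2226208105²
eq3: (x + 5.478)² + (y + 28.785)² = 49.8814643502²
eq1−eq3, eq1−eq2 (x²,y² cancel):
  -94.522·x − 32.282·y = 3689.436289
  -157.826·x − 2.138·y = 6476.740942
det = -94.522·-2.138 − -32.282·-157.826 = -4892.850896
x = (3689.436289·-2.138 − -32.282·6476.740942) / -4892.850896 = -41.120022
y = (-94.522·6476.740942 − 3689.436289·-157.826) / -4892.850896 = 6.112088
|P − Q| = √((-41.120022 − -22.213)² + (6.112088 − -15.633)²) = 28.815349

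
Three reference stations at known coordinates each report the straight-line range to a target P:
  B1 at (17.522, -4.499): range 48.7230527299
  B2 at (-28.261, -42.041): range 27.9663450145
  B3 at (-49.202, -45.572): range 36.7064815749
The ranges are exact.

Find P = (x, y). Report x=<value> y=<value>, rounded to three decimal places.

x=-30.237 y=-14.145

eq1: (x − 17.522)² + (y + 4.499)² = 48.7230527299²
eq2: (x + 28.261)² + (y + 42.041)² = 27.9663450145²
eq3: (x + 49.202)² + (y + 45.572)² = 36.7064815749²
eq2−eq1, eq2−eq3 (x²,y² cancel):
  91.566·x + 75.084·y = -3830.687731
  -41.882·x − 7.062·y = 1366.264850
det = 91.566·-7.062 − 75.084·-41.882 = 2498.028996
x = (-3830.687731·-7.062 − 75.084·1366.264850) / 2498.028996 = -30.236764
y = (91.566·1366.264850 − -3830.687731·-41.882) / 2498.028996 = -14.144534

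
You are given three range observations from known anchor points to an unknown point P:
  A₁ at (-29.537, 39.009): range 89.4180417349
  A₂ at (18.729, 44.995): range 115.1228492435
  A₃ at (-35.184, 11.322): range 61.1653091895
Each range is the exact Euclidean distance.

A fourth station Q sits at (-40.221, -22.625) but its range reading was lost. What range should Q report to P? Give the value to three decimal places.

eq1: (x + 29.537)² + (y − 39.009)² = 89.4180417349²
eq2: (x − 18.729)² + (y − 44.995)² = 115.1228492435²
eq3: (x + 35.184)² + (y − 11.322)² = 61.1653091895²
eq2−eq3, eq2−eq1 (x²,y² cancel):
  -107.826·x − 67.346·y = 8502.851444
  -96.532·x − 11.972·y = 5276.495214
det = -107.826·-11.972 − -67.346·-96.532 = -5210.151200
x = (8502.851444·-11.972 − -67.346·5276.495214) / -5210.151200 = -48.665518
y = (-107.826·5276.495214 − 8502.851444·-96.532) / -5210.151200 = -48.339074
|P − Q| = √((-48.665518 − -40.221)² + (-48.339074 − -22.625)²) = 27.065171

27.065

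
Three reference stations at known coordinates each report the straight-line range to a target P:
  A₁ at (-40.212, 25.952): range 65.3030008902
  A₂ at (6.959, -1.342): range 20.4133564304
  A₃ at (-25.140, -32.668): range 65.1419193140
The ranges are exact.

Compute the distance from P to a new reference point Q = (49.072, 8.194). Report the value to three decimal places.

25.886

eq1: (x + 40.212)² + (y − 25.952)² = 65.3030008902²
eq2: (x − 6.959)² + (y + 1.342)² = 20.4133564304²
eq3: (x + 25.140)² + (y + 32.668)² = 65.1419193140²
eq1−eq2, eq1−eq3 (x²,y² cancel):
  94.342·x − 54.588·y = 1607.494202
  30.144·x − 117.240·y = -570.281151
det = 94.342·-117.240 − -54.588·30.144 = -9415.155408
x = (1607.494202·-117.240 − -54.588·-570.281151) / -9415.155408 = 23.323367
y = (94.342·-570.281151 − 1607.494202·30.144) / -9415.155408 = 10.860975
|P − Q| = √((23.323367 − 49.072)² + (10.860975 − 8.194)²) = 25.886383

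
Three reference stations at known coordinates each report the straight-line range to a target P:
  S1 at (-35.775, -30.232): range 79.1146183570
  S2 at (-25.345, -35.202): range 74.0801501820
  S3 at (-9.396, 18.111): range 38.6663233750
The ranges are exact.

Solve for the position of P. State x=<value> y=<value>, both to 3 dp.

x=29.144 y=14.986

eq1: (x + 35.775)² + (y + 30.232)² = 79.1146183570²
eq2: (x + 25.345)² + (y + 35.202)² = 74.0801501820²
eq3: (x + 9.396)² + (y − 18.111)² = 38.6663233750²
eq2−eq1, eq2−eq3 (x²,y² cancel):
  -20.860·x + 9.940·y = -458.979567
  31.898·x + 106.626·y = 2527.527396
det = -20.860·106.626 − 9.940·31.898 = -2541.284480
x = (-458.979567·106.626 − 9.940·2527.527396) / -2541.284480 = 29.143836
y = (-20.860·2527.527396 − -458.979567·31.898) / -2541.284480 = 14.986001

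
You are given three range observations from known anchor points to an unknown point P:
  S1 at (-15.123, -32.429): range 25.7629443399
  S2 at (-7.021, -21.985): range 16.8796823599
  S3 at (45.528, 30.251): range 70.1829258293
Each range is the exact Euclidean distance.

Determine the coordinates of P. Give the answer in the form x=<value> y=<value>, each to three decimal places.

eq1: (x + 15.123)² + (y + 32.429)² = 25.7629443399²
eq2: (x + 7.021)² + (y + 21.985)² = 16.8796823599²
eq3: (x − 45.528)² + (y − 30.251)² = 70.1829258293²
eq1−eq3, eq1−eq2 (x²,y² cancel):
  121.302·x + 125.360·y = -2554.337162
  16.204·x + 20.888·y = -368.904880
det = 121.302·20.888 − 125.360·16.204 = 502.422736
x = (-2554.337162·20.888 − 125.360·-368.904880) / 502.422736 = -14.149596
y = (121.302·-368.904880 − -2554.337162·16.204) / 502.422736 = -6.684451

x=-14.150 y=-6.684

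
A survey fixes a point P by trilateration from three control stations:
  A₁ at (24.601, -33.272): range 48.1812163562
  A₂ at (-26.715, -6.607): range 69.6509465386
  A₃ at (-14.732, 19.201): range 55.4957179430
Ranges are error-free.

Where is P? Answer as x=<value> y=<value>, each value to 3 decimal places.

eq1: (x − 24.601)² + (y + 33.272)² = 48.1812163562²
eq2: (x + 26.715)² + (y + 6.607)² = 69.6509465386²
eq3: (x + 14.732)² + (y − 19.201)² = 55.4957179430²
eq3−eq2, eq3−eq1 (x²,y² cancel):
  -23.966·x − 51.616·y = -1599.846195
  78.666·x − 104.946·y = 1884.870060
det = -23.966·-104.946 − -51.616·78.666 = 6575.560092
x = (-1599.846195·-104.946 − -51.616·1884.870060) / 6575.560092 = 40.329175
y = (-23.966·1884.870060 − -1599.846195·78.666) / 6575.560092 = 12.269784

x=40.329 y=12.270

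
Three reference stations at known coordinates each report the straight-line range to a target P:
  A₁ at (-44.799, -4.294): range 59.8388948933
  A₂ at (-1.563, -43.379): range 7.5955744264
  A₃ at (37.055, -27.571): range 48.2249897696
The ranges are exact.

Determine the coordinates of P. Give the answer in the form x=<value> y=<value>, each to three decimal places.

eq1: (x + 44.799)² + (y + 4.294)² = 59.8388948933²
eq2: (x + 1.563)² + (y + 43.379)² = 7.5955744264²
eq3: (x − 37.055)² + (y + 27.571)² = 48.2249897696²
eq1−eq3, eq1−eq2 (x²,y² cancel):
  163.708·x − 46.554·y = 1362.887933
  86.472·x − 78.170·y = 3381.792364
det = 163.708·-78.170 − -46.554·86.472 = -8771.436872
x = (1362.887933·-78.170 − -46.554·3381.792364) / -8771.436872 = -5.802813
y = (163.708·3381.792364 − 1362.887933·86.472) / -8771.436872 = -49.681121

x=-5.803 y=-49.681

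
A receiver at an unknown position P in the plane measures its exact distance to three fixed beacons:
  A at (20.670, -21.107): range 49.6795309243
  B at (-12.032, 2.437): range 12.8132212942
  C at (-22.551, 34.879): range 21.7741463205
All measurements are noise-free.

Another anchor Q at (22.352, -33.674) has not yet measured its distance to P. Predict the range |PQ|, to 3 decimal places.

eq1: (x − 20.670)² + (y + 21.107)² = 49.6795309243²
eq2: (x + 12.032)² + (y − 2.437)² = 12.8132212942²
eq3: (x + 22.551)² + (y − 34.879)² = 21.7741463205²
eq2−eq3, eq2−eq1 (x²,y² cancel):
  -21.038·x + 64.884·y = 1264.449441
  65.404·x − 47.088·y = -1581.830797
det = -21.038·-47.088 − 64.884·65.404 = -3253.035792
x = (1264.449441·-47.088 − 64.884·-1581.830797) / -3253.035792 = -13.247661
y = (-21.038·-1581.830797 − 1264.449441·65.404) / -3253.035792 = 15.192423
|P − Q| = √((-13.247661 − 22.352)² + (15.192423 − -33.674)²) = 60.458772

60.459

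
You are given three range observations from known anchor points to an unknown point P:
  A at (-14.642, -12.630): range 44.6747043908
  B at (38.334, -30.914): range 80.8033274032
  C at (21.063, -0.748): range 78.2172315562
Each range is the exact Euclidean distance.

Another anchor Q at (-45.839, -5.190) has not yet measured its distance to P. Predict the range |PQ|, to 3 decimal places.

eq1: (x + 14.642)² + (y + 12.630)² = 44.6747043908²
eq2: (x − 38.334)² + (y + 30.914)² = 80.8033274032²
eq3: (x − 21.063)² + (y + 0.748)² = 78.2172315562²
eq1−eq2, eq1−eq3 (x²,y² cancel):
  105.952·x − 36.568·y = -2482.082619
  71.410·x + 23.764·y = -4051.801691
det = 105.952·23.764 − -36.568·71.410 = 5129.164208
x = (-2482.082619·23.764 − -36.568·-4051.801691) / 5129.164208 = -40.386793
y = (105.952·-4051.801691 − -2482.082619·71.410) / 5129.164208 = -49.140749
|P − Q| = √((-40.386793 − -45.839)² + (-49.140749 − -5.190)²) = 44.287639

44.288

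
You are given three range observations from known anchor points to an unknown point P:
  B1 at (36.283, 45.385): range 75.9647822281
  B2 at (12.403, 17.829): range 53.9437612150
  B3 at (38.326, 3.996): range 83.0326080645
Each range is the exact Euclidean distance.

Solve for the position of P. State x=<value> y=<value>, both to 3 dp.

eq1: (x − 36.283)² + (y − 45.385)² = 75.9647822281²
eq2: (x − 12.403)² + (y − 17.829)² = 53.9437612150²
eq3: (x − 38.326)² + (y − 3.996)² = 83.0326080645²
eq2−eq3, eq2−eq1 (x²,y² cancel):
  51.846·x − 27.666·y = -2971.341986
  47.760·x + 55.112·y = 43.827899
det = 51.846·55.112 − -27.666·47.760 = 4178.664912
x = (-2971.341986·55.112 − -27.666·43.827899) / 4178.664912 = -38.898562
y = (51.846·43.827899 − -2971.341986·47.760) / 4178.664912 = 34.504704

x=-38.899 y=34.505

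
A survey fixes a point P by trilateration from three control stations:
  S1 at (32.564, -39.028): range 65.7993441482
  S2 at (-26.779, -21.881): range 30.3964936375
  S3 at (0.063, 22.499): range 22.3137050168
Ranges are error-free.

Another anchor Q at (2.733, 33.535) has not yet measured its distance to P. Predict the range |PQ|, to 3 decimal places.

eq1: (x − 32.564)² + (y + 39.028)² = 65.7993441482²
eq2: (x + 26.779)² + (y + 21.881)² = 30.3964936375²
eq3: (x − 0.063)² + (y − 22.499)² = 22.3137050168²
eq1−eq3, eq1−eq2 (x²,y² cancel):
  -65.002·x + 123.054·y = 1754.262349
  -118.686·x + 34.294·y = 2017.900987
det = -65.002·34.294 − 123.054·-118.686 = 12375.608456
x = (1754.262349·34.294 − 123.054·2017.900987) / 12375.608456 = -15.203302
y = (-65.002·2017.900987 − 1754.262349·-118.686) / 12375.608456 = 6.225050
|P − Q| = √((-15.203302 − 2.733)² + (6.225050 − 33.535)²) = 32.673297

32.673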